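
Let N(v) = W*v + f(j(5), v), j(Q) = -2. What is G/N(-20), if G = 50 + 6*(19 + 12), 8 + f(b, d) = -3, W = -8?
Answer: 236/149 ≈ 1.5839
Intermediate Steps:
f(b, d) = -11 (f(b, d) = -8 - 3 = -11)
G = 236 (G = 50 + 6*31 = 50 + 186 = 236)
N(v) = -11 - 8*v (N(v) = -8*v - 11 = -11 - 8*v)
G/N(-20) = 236/(-11 - 8*(-20)) = 236/(-11 + 160) = 236/149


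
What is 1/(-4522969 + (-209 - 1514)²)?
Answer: -1/1554240 ≈ -6.4340e-7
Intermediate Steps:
1/(-4522969 + (-209 - 1514)²) = 1/(-4522969 + (-1723)²) = 1/(-4522969 + 2968729) = 1/(-1554240) = -1/1554240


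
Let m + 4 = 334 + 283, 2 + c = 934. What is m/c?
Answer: 613/932 ≈ 0.65773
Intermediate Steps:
c = 932 (c = -2 + 934 = 932)
m = 613 (m = -4 + (334 + 283) = -4 + 617 = 613)
m/c = 613/932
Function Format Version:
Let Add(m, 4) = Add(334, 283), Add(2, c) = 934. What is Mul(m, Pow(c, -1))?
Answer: Rational(613, 932) ≈ 0.65773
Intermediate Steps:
c = 932 (c = Add(-2, 934) = 932)
m = 613 (m = Add(-4, Add(334, 283)) = Add(-4, 617) = 613)
Mul(m, Pow(c, -1)) = Mul(613, Pow(932, -1)) = Mul(613, Rational(1, 932)) = Rational(613, 932)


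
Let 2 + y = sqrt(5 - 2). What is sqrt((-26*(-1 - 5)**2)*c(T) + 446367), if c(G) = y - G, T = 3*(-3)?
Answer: sqrt(439815 - 936*sqrt(3)) ≈ 661.96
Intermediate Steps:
y = -2 + sqrt(3) (y = -2 + sqrt(5 - 2) = -2 + sqrt(3) ≈ -0.26795)
T = -9
c(G) = -2 + sqrt(3) - G (c(G) = (-2 + sqrt(3)) - G = -2 + sqrt(3) - G)
sqrt((-26*(-1 - 5)**2)*c(T) + 446367) = sqrt((-26*(-1 - 5)**2)*(-2 + sqrt(3) - 1*(-9)) + 446367) = sqrt((-26*(-6)**2)*(-2 + sqrt(3) + 9) + 446367) = sqrt((-26*36)*(7 + sqrt(3)) + 446367) = sqrt(-936*(7 + sqrt(3)) + 446367) = sqrt((-6552 - 936*sqrt(3)) + 446367) = sqrt(439815 - 936*sqrt(3))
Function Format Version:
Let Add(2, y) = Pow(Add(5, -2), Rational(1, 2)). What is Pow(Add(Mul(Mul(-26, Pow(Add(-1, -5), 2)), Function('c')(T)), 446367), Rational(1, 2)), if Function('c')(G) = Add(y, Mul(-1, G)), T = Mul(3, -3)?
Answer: Pow(Add(439815, Mul(-936, Pow(3, Rational(1, 2)))), Rational(1, 2)) ≈ 661.96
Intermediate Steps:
y = Add(-2, Pow(3, Rational(1, 2))) (y = Add(-2, Pow(Add(5, -2), Rational(1, 2))) = Add(-2, Pow(3, Rational(1, 2))) ≈ -0.26795)
T = -9
Function('c')(G) = Add(-2, Pow(3, Rational(1, 2)), Mul(-1, G)) (Function('c')(G) = Add(Add(-2, Pow(3, Rational(1, 2))), Mul(-1, G)) = Add(-2, Pow(3, Rational(1, 2)), Mul(-1, G)))
Pow(Add(Mul(Mul(-26, Pow(Add(-1, -5), 2)), Function('c')(T)), 446367), Rational(1, 2)) = Pow(Add(Mul(Mul(-26, Pow(Add(-1, -5), 2)), Add(-2, Pow(3, Rational(1, 2)), Mul(-1, -9))), 446367), Rational(1, 2)) = Pow(Add(Mul(Mul(-26, Pow(-6, 2)), Add(-2, Pow(3, Rational(1, 2)), 9)), 446367), Rational(1, 2)) = Pow(Add(Mul(Mul(-26, 36), Add(7, Pow(3, Rational(1, 2)))), 446367), Rational(1, 2)) = Pow(Add(Mul(-936, Add(7, Pow(3, Rational(1, 2)))), 446367), Rational(1, 2)) = Pow(Add(Add(-6552, Mul(-936, Pow(3, Rational(1, 2)))), 446367), Rational(1, 2)) = Pow(Add(439815, Mul(-936, Pow(3, Rational(1, 2)))), Rational(1, 2))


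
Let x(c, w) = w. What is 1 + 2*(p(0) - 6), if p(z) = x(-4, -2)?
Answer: -15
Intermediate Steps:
p(z) = -2
1 + 2*(p(0) - 6) = 1 + 2*(-2 - 6) = 1 + 2*(-8) = 1 - 16 = -15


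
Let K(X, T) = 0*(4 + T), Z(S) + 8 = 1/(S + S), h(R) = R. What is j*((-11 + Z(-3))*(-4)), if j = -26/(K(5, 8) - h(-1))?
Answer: -5980/3 ≈ -1993.3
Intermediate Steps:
Z(S) = -8 + 1/(2*S) (Z(S) = -8 + 1/(S + S) = -8 + 1/(2*S))
K(X, T) = 0
j = -26 (j = -26/(0 - 1*(-1)) = -26/(0 + 1) = -26/1 = -26*1 = -26)
j*((-11 + Z(-3))*(-4)) = -26*(-11 + (-8 + (½)/(-3)))*(-4) = -26*(-11 + (-8 + (½)*(-⅓)))*(-4) = -26*(-11 + (-8 - ⅙))*(-4) = -26*(-11 - 49/6)*(-4) = -(-1495)*(-4)/3 = -26*230/3 = -5980/3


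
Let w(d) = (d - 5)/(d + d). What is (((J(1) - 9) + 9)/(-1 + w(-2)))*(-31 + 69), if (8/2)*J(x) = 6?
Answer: 76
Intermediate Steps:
w(d) = (-5 + d)/(2*d) (w(d) = (-5 + d)/((2*d)) = (-5 + d)*(1/(2*d)) = (-5 + d)/(2*d))
J(x) = 3/2 (J(x) = (1/4)*6 = 3/2)
(((J(1) - 9) + 9)/(-1 + w(-2)))*(-31 + 69) = (((3/2 - 9) + 9)/(-1 + (1/2)*(-5 - 2)/(-2)))*(-31 + 69) = ((-15/2 + 9)/(-1 + (1/2)*(-1/2)*(-7)))*38 = (3/(2*(-1 + 7/4)))*38 = (3/(2*(3/4)))*38 = ((3/2)*(4/3))*38 = 2*38 = 76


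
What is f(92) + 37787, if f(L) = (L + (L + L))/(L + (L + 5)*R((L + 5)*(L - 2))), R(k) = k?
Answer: 16000943075/423451 ≈ 37787.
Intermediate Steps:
f(L) = 3*L/(L + (5 + L)²*(-2 + L)) (f(L) = (L + (L + L))/(L + (L + 5)*((L + 5)*(L - 2))) = (L + 2*L)/(L + (5 + L)*((5 + L)*(-2 + L))) = (3*L)/(L + (5 + L)*((-2 + L)*(5 + L))) = (3*L)/(L + (5 + L)²*(-2 + L)) = 3*L/(L + (5 + L)²*(-2 + L)))
f(92) + 37787 = 3*92/(-50 + 92³ + 6*92 + 8*92²) + 37787 = 3*92/(-50 + 778688 + 552 + 8*8464) + 37787 = 3*92/(-50 + 778688 + 552 + 67712) + 37787 = 3*92/846902 + 37787 = 3*92*(1/846902) + 37787 = 138/423451 + 37787 = 16000943075/423451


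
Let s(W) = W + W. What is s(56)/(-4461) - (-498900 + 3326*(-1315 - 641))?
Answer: 31247324204/4461 ≈ 7.0046e+6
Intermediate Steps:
s(W) = 2*W
s(56)/(-4461) - (-498900 + 3326*(-1315 - 641)) = (2*56)/(-4461) - (-498900 + 3326*(-1315 - 641)) = 112*(-1/4461) - 3326/(1/(-431 + (-1956 + 281))) = -112/4461 - 3326/(1/(-431 - 1675)) = -112/4461 - 3326/(1/(-2106)) = -112/4461 - 3326/(-1/2106) = -112/4461 - 3326*(-2106) = -112/4461 + 7004556 = 31247324204/4461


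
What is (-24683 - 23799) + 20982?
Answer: -27500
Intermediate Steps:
(-24683 - 23799) + 20982 = -48482 + 20982 = -27500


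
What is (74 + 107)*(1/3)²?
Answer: 181/9 ≈ 20.111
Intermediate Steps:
(74 + 107)*(1/3)² = 181*(1*(⅓))² = 181*(⅓)² = 181*(⅑) = 181/9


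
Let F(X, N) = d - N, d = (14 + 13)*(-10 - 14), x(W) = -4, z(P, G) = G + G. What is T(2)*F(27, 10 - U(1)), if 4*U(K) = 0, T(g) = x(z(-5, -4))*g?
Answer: 5264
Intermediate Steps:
z(P, G) = 2*G
d = -648 (d = 27*(-24) = -648)
T(g) = -4*g
U(K) = 0 (U(K) = (¼)*0 = 0)
F(X, N) = -648 - N
T(2)*F(27, 10 - U(1)) = (-4*2)*(-648 - (10 - 1*0)) = -8*(-648 - (10 + 0)) = -8*(-648 - 1*10) = -8*(-648 - 10) = -8*(-658) = 5264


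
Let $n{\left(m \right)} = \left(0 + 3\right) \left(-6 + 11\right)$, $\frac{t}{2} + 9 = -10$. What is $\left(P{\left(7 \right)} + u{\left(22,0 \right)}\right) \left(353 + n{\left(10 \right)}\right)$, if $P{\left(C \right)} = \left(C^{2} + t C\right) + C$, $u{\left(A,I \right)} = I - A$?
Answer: $-85376$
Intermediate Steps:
$t = -38$ ($t = -18 + 2 \left(-10\right) = -18 - 20 = -38$)
$n{\left(m \right)} = 15$ ($n{\left(m \right)} = 3 \cdot 5 = 15$)
$P{\left(C \right)} = C^{2} - 37 C$ ($P{\left(C \right)} = \left(C^{2} - 38 C\right) + C = C^{2} - 37 C$)
$\left(P{\left(7 \right)} + u{\left(22,0 \right)}\right) \left(353 + n{\left(10 \right)}\right) = \left(7 \left(-37 + 7\right) + \left(0 - 22\right)\right) \left(353 + 15\right) = \left(7 \left(-30\right) + \left(0 - 22\right)\right) 368 = \left(-210 - 22\right) 368 = \left(-232\right) 368 = -85376$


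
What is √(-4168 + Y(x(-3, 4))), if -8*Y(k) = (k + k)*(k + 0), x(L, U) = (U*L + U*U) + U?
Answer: 2*I*√1046 ≈ 64.684*I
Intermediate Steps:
x(L, U) = U + U² + L*U (x(L, U) = (L*U + U²) + U = (U² + L*U) + U = U + U² + L*U)
Y(k) = -k²/4 (Y(k) = -(k + k)*(k + 0)/8 = -2*k*k/8 = -k²/4)
√(-4168 + Y(x(-3, 4))) = √(-4168 - 16*(1 - 3 + 4)²/4) = √(-4168 - (4*2)²/4) = √(-4168 - ¼*8²) = √(-4168 - ¼*64) = √(-4168 - 16) = √(-4184) = 2*I*√1046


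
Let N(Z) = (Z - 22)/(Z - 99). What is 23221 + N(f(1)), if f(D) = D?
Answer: 325097/14 ≈ 23221.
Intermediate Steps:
N(Z) = (-22 + Z)/(-99 + Z)
23221 + N(f(1)) = 23221 + (-22 + 1)/(-99 + 1) = 23221 - 21/(-98) = 23221 - 1/98*(-21) = 23221 + 3/14 = 325097/14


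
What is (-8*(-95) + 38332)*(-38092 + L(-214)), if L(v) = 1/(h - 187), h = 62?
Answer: -186136597092/125 ≈ -1.4891e+9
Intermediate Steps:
L(v) = -1/125 (L(v) = 1/(62 - 187) = 1/(-125) = -1/125)
(-8*(-95) + 38332)*(-38092 + L(-214)) = (-8*(-95) + 38332)*(-38092 - 1/125) = (760 + 38332)*(-4761501/125) = 39092*(-4761501/125) = -186136597092/125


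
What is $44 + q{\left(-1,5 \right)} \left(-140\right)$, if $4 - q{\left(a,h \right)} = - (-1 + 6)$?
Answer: $-1216$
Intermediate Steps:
$q{\left(a,h \right)} = 9$ ($q{\left(a,h \right)} = 4 - - (-1 + 6) = 4 - \left(-1\right) 5 = 4 - -5 = 4 + 5 = 9$)
$44 + q{\left(-1,5 \right)} \left(-140\right) = 44 + 9 \left(-140\right) = 44 - 1260 = -1216$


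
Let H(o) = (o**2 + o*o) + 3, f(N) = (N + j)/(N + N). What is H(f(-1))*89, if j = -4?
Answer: 2759/2 ≈ 1379.5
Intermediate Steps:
f(N) = (-4 + N)/(2*N) (f(N) = (N - 4)/(N + N) = (-4 + N)/((2*N)) = (-4 + N)*(1/(2*N)) = (-4 + N)/(2*N))
H(o) = 3 + 2*o**2 (H(o) = (o**2 + o**2) + 3 = 2*o**2 + 3 = 3 + 2*o**2)
H(f(-1))*89 = (3 + 2*((1/2)*(-4 - 1)/(-1))**2)*89 = (3 + 2*((1/2)*(-1)*(-5))**2)*89 = (3 + 2*(5/2)**2)*89 = (3 + 2*(25/4))*89 = (3 + 25/2)*89 = (31/2)*89 = 2759/2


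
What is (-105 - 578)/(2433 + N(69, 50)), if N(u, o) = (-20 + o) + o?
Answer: -683/2513 ≈ -0.27179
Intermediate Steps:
N(u, o) = -20 + 2*o
(-105 - 578)/(2433 + N(69, 50)) = (-105 - 578)/(2433 + (-20 + 2*50)) = -683/(2433 + (-20 + 100)) = -683/(2433 + 80) = -683/2513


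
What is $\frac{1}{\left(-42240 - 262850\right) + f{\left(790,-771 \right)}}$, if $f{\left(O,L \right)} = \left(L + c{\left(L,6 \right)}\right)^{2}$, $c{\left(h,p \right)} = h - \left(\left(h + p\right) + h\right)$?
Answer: $- \frac{1}{305054} \approx -3.2781 \cdot 10^{-6}$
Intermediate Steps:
$c{\left(h,p \right)} = - h - p$ ($c{\left(h,p \right)} = h - \left(p + 2 h\right) = - h - p$)
$f{\left(O,L \right)} = 36$ ($f{\left(O,L \right)} = \left(L - \left(6 + L\right)\right)^{2} = \left(-6\right)^{2} = 36$)
$\frac{1}{\left(-42240 - 262850\right) + f{\left(790,-771 \right)}} = \frac{1}{\left(-42240 - 262850\right) + 36} = \frac{1}{-305090 + 36} = \frac{1}{-305054} = - \frac{1}{305054}$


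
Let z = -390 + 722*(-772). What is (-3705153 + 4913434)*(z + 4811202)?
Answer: 5139336237268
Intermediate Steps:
z = -557774 (z = -390 - 557384 = -557774)
(-3705153 + 4913434)*(z + 4811202) = (-3705153 + 4913434)*(-557774 + 4811202) = 1208281*4253428 = 5139336237268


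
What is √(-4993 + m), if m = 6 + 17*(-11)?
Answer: I*√5174 ≈ 71.931*I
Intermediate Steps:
m = -181 (m = 6 - 187 = -181)
√(-4993 + m) = √(-4993 - 181) = √(-5174) = I*√5174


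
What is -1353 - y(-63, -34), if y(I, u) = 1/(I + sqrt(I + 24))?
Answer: -1807587/1336 + I*sqrt(39)/4008 ≈ -1353.0 + 0.0015581*I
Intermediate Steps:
y(I, u) = 1/(I + sqrt(24 + I))
-1353 - y(-63, -34) = -1353 - 1/(-63 + sqrt(24 - 63)) = -1353 - 1/(-63 + sqrt(-39)) = -1353 - 1/(-63 + I*sqrt(39))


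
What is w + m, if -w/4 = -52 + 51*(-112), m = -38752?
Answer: -15696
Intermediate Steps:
w = 23056 (w = -4*(-52 + 51*(-112)) = -4*(-52 - 5712) = -4*(-5764) = 23056)
w + m = 23056 - 38752 = -15696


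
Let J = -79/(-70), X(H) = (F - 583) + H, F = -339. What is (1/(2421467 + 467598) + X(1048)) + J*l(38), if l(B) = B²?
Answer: 35505453231/20223455 ≈ 1755.7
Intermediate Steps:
X(H) = -922 + H (X(H) = (-339 - 583) + H = -922 + H)
J = 79/70 (J = -79*(-1/70) = 79/70 ≈ 1.1286)
(1/(2421467 + 467598) + X(1048)) + J*l(38) = (1/(2421467 + 467598) + (-922 + 1048)) + (79/70)*38² = (1/2889065 + 126) + (79/70)*1444 = (1/2889065 + 126) + 57038/35 = 364022191/2889065 + 57038/35 = 35505453231/20223455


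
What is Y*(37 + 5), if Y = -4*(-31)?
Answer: 5208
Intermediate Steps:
Y = 124
Y*(37 + 5) = 124*(37 + 5) = 124*42 = 5208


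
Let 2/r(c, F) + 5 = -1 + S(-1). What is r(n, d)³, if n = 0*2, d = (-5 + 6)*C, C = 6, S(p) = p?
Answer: -8/343 ≈ -0.023324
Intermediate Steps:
d = 6 (d = (-5 + 6)*6 = 1*6 = 6)
n = 0
r(c, F) = -2/7 (r(c, F) = 2/(-5 + (-1 - 1)) = 2/(-5 - 2) = 2/(-7) = 2*(-⅐) = -2/7)
r(n, d)³ = (-2/7)³ = -8/343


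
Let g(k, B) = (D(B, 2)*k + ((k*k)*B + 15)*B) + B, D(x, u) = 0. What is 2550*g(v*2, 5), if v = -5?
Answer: 6579000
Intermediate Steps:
g(k, B) = B + B*(15 + B*k**2) (g(k, B) = (0*k + ((k*k)*B + 15)*B) + B = (0 + (k**2*B + 15)*B) + B = (0 + (B*k**2 + 15)*B) + B = (0 + (15 + B*k**2)*B) + B = (0 + B*(15 + B*k**2)) + B = B*(15 + B*k**2) + B = B + B*(15 + B*k**2))
2550*g(v*2, 5) = 2550*(5*(16 + 5*(-5*2)**2)) = 2550*(5*(16 + 5*(-10)**2)) = 2550*(5*(16 + 5*100)) = 2550*(5*(16 + 500)) = 2550*(5*516) = 2550*2580 = 6579000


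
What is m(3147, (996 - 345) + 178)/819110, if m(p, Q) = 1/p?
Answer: 1/2577739170 ≈ 3.8794e-10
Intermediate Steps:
m(3147, (996 - 345) + 178)/819110 = 1/(3147*819110) = (1/3147)*(1/819110) = 1/2577739170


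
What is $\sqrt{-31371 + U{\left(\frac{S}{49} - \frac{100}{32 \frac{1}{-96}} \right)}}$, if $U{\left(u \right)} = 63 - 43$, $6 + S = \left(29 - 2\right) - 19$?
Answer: $i \sqrt{31351} \approx 177.06 i$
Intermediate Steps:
$S = 2$ ($S = -6 + \left(\left(29 - 2\right) - 19\right) = -6 + \left(27 - 19\right) = -6 + 8 = 2$)
$U{\left(u \right)} = 20$ ($U{\left(u \right)} = 63 - 43 = 20$)
$\sqrt{-31371 + U{\left(\frac{S}{49} - \frac{100}{32 \frac{1}{-96}} \right)}} = \sqrt{-31371 + 20} = \sqrt{-31351} = i \sqrt{31351}$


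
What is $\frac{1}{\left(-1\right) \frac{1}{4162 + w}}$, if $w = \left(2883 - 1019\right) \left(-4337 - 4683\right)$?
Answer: $16809118$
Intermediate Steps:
$w = -16813280$ ($w = 1864 \left(-9020\right) = -16813280$)
$\frac{1}{\left(-1\right) \frac{1}{4162 + w}} = \frac{1}{\left(-1\right) \frac{1}{4162 - 16813280}} = \frac{1}{\left(-1\right) \frac{1}{-16809118}} = \frac{1}{\left(-1\right) \left(- \frac{1}{16809118}\right)} = \frac{1}{\frac{1}{16809118}} = 16809118$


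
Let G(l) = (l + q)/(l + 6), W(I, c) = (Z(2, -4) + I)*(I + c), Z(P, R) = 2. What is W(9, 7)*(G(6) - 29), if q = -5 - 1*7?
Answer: -5192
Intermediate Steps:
q = -12 (q = -5 - 7 = -12)
W(I, c) = (2 + I)*(I + c)
G(l) = (-12 + l)/(6 + l) (G(l) = (l - 12)/(l + 6) = (-12 + l)/(6 + l))
W(9, 7)*(G(6) - 29) = (9**2 + 2*9 + 2*7 + 9*7)*((-12 + 6)/(6 + 6) - 29) = (81 + 18 + 14 + 63)*(-6/12 - 29) = 176*((1/12)*(-6) - 29) = 176*(-1/2 - 29) = 176*(-59/2) = -5192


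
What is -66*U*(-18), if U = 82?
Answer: 97416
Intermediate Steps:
-66*U*(-18) = -66*82*(-18) = -5412*(-18) = 97416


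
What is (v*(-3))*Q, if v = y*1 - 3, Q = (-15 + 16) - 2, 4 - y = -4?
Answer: 15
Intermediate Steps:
y = 8 (y = 4 - 1*(-4) = 4 + 4 = 8)
Q = -1 (Q = 1 - 2 = -1)
v = 5 (v = 8*1 - 3 = 8 - 3 = 5)
(v*(-3))*Q = (5*(-3))*(-1) = -15*(-1) = 15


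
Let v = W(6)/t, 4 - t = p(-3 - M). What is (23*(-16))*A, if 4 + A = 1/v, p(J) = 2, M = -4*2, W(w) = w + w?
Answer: 4232/3 ≈ 1410.7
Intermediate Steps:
W(w) = 2*w
M = -8
t = 2 (t = 4 - 1*2 = 4 - 2 = 2)
v = 6 (v = (2*6)/2 = 12*(½) = 6)
A = -23/6 (A = -4 + 1/6 = -4 + ⅙ = -23/6 ≈ -3.8333)
(23*(-16))*A = (23*(-16))*(-23/6) = -368*(-23/6) = 4232/3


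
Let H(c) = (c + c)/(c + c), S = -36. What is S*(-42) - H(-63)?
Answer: 1511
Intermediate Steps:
H(c) = 1 (H(c) = (2*c)/((2*c)) = (2*c)*(1/(2*c)) = 1)
S*(-42) - H(-63) = -36*(-42) - 1*1 = 1512 - 1 = 1511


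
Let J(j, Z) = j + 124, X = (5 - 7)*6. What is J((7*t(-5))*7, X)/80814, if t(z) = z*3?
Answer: -611/80814 ≈ -0.0075606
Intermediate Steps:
t(z) = 3*z
X = -12 (X = -2*6 = -12)
J(j, Z) = 124 + j
J((7*t(-5))*7, X)/80814 = (124 + (7*(3*(-5)))*7)/80814 = (124 + (7*(-15))*7)*(1/80814) = (124 - 105*7)*(1/80814) = (124 - 735)*(1/80814) = -611*1/80814 = -611/80814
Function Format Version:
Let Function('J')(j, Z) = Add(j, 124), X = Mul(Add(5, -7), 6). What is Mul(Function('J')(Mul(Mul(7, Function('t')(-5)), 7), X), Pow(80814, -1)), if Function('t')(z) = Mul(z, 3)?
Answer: Rational(-611, 80814) ≈ -0.0075606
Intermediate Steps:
Function('t')(z) = Mul(3, z)
X = -12 (X = Mul(-2, 6) = -12)
Function('J')(j, Z) = Add(124, j)
Mul(Function('J')(Mul(Mul(7, Function('t')(-5)), 7), X), Pow(80814, -1)) = Mul(Add(124, Mul(Mul(7, Mul(3, -5)), 7)), Pow(80814, -1)) = Mul(Add(124, Mul(Mul(7, -15), 7)), Rational(1, 80814)) = Mul(Add(124, Mul(-105, 7)), Rational(1, 80814)) = Mul(Add(124, -735), Rational(1, 80814)) = Mul(-611, Rational(1, 80814)) = Rational(-611, 80814)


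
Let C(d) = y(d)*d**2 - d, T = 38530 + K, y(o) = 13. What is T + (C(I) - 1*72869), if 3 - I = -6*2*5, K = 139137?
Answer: 156332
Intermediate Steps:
I = 63 (I = 3 - (-6*2)*5 = 3 - (-12)*5 = 3 - 1*(-60) = 3 + 60 = 63)
T = 177667 (T = 38530 + 139137 = 177667)
C(d) = -d + 13*d**2 (C(d) = 13*d**2 - d = -d + 13*d**2)
T + (C(I) - 1*72869) = 177667 + (63*(-1 + 13*63) - 1*72869) = 177667 + (63*(-1 + 819) - 72869) = 177667 + (63*818 - 72869) = 177667 + (51534 - 72869) = 177667 - 21335 = 156332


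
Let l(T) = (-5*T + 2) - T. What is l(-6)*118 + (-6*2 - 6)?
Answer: 4466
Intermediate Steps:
l(T) = 2 - 6*T (l(T) = (2 - 5*T) - T = 2 - 6*T)
l(-6)*118 + (-6*2 - 6) = (2 - 6*(-6))*118 + (-6*2 - 6) = (2 + 36)*118 + (-12 - 6) = 38*118 - 18 = 4484 - 18 = 4466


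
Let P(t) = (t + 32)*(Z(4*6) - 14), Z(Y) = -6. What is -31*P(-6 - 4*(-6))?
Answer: 31000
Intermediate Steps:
P(t) = -640 - 20*t (P(t) = (t + 32)*(-6 - 14) = (32 + t)*(-20) = -640 - 20*t)
-31*P(-6 - 4*(-6)) = -31*(-640 - 20*(-6 - 4*(-6))) = -31*(-640 - 20*(-6 + 24)) = -31*(-640 - 20*18) = -31*(-640 - 360) = -31*(-1000) = 31000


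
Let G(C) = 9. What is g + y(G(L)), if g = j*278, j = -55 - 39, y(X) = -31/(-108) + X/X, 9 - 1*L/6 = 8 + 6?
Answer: -2822117/108 ≈ -26131.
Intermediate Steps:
L = -30 (L = 54 - 6*(8 + 6) = 54 - 6*14 = 54 - 84 = -30)
y(X) = 139/108 (y(X) = -31*(-1/108) + 1 = 31/108 + 1 = 139/108)
j = -94
g = -26132 (g = -94*278 = -26132)
g + y(G(L)) = -26132 + 139/108 = -2822117/108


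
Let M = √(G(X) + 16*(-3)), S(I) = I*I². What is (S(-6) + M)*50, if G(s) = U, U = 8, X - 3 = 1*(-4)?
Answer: -10800 + 100*I*√10 ≈ -10800.0 + 316.23*I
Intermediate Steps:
X = -1 (X = 3 + 1*(-4) = 3 - 4 = -1)
G(s) = 8
S(I) = I³
M = 2*I*√10 (M = √(8 + 16*(-3)) = √(8 - 48) = √(-40) = 2*I*√10 ≈ 6.3246*I)
(S(-6) + M)*50 = ((-6)³ + 2*I*√10)*50 = (-216 + 2*I*√10)*50 = -10800 + 100*I*√10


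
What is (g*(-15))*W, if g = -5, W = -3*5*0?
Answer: 0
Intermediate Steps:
W = 0 (W = -15*0 = 0)
(g*(-15))*W = -5*(-15)*0 = 75*0 = 0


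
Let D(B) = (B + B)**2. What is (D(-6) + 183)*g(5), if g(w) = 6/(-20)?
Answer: -981/10 ≈ -98.100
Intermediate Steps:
D(B) = 4*B**2 (D(B) = (2*B)**2 = 4*B**2)
g(w) = -3/10 (g(w) = 6*(-1/20) = -3/10)
(D(-6) + 183)*g(5) = (4*(-6)**2 + 183)*(-3/10) = (4*36 + 183)*(-3/10) = (144 + 183)*(-3/10) = 327*(-3/10) = -981/10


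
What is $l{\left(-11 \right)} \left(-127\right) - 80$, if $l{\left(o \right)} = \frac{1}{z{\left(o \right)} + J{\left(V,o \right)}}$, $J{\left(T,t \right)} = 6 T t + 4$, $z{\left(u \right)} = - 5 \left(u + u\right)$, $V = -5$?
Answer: $- \frac{35647}{444} \approx -80.286$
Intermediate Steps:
$z{\left(u \right)} = - 10 u$ ($z{\left(u \right)} = - 5 \cdot 2 u = - 10 u$)
$J{\left(T,t \right)} = 4 + 6 T t$ ($J{\left(T,t \right)} = 6 T t + 4 = 4 + 6 T t$)
$l{\left(o \right)} = \frac{1}{4 - 40 o}$ ($l{\left(o \right)} = \frac{1}{- 10 o + \left(4 + 6 \left(-5\right) o\right)} = \frac{1}{- 10 o - \left(-4 + 30 o\right)} = \frac{1}{4 - 40 o}$)
$l{\left(-11 \right)} \left(-127\right) - 80 = - \frac{1}{-4 + 40 \left(-11\right)} \left(-127\right) - 80 = - \frac{1}{-4 - 440} \left(-127\right) - 80 = - \frac{1}{-444} \left(-127\right) - 80 = \left(-1\right) \left(- \frac{1}{444}\right) \left(-127\right) - 80 = \frac{1}{444} \left(-127\right) - 80 = - \frac{127}{444} - 80 = - \frac{35647}{444}$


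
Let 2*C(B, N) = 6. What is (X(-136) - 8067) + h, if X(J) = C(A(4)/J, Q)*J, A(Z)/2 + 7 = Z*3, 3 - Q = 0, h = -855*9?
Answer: -16170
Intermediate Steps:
h = -7695
Q = 3 (Q = 3 - 1*0 = 3 + 0 = 3)
A(Z) = -14 + 6*Z (A(Z) = -14 + 2*(Z*3) = -14 + 2*(3*Z) = -14 + 6*Z)
C(B, N) = 3 (C(B, N) = (½)*6 = 3)
X(J) = 3*J
(X(-136) - 8067) + h = (3*(-136) - 8067) - 7695 = (-408 - 8067) - 7695 = -8475 - 7695 = -16170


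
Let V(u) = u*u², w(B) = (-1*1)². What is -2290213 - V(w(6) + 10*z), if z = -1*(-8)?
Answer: -2821654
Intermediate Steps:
w(B) = 1 (w(B) = (-1)² = 1)
z = 8
V(u) = u³
-2290213 - V(w(6) + 10*z) = -2290213 - (1 + 10*8)³ = -2290213 - (1 + 80)³ = -2290213 - 1*81³ = -2290213 - 1*531441 = -2290213 - 531441 = -2821654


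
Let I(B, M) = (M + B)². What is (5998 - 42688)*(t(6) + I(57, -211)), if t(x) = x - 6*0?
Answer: -870360180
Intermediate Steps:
I(B, M) = (B + M)²
t(x) = x (t(x) = x + 0 = x)
(5998 - 42688)*(t(6) + I(57, -211)) = (5998 - 42688)*(6 + (57 - 211)²) = -36690*(6 + (-154)²) = -36690*(6 + 23716) = -36690*23722 = -870360180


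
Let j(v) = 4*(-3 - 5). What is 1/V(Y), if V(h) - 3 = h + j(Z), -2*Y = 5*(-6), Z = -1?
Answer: -1/14 ≈ -0.071429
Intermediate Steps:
j(v) = -32 (j(v) = 4*(-8) = -32)
Y = 15 (Y = -5*(-6)/2 = -½*(-30) = 15)
V(h) = -29 + h (V(h) = 3 + (h - 32) = 3 + (-32 + h) = -29 + h)
1/V(Y) = 1/(-29 + 15) = 1/(-14) = -1/14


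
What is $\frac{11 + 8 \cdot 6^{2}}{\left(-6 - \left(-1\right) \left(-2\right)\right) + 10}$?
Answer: $\frac{299}{2} \approx 149.5$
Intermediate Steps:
$\frac{11 + 8 \cdot 6^{2}}{\left(-6 - \left(-1\right) \left(-2\right)\right) + 10} = \frac{11 + 8 \cdot 36}{\left(-6 - 2\right) + 10} = \frac{11 + 288}{\left(-6 - 2\right) + 10} = \frac{299}{-8 + 10} = \frac{299}{2}$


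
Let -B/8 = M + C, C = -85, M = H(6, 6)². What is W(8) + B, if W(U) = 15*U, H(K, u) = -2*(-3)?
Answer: 512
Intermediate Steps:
H(K, u) = 6
M = 36 (M = 6² = 36)
B = 392 (B = -8*(36 - 85) = -8*(-49) = 392)
W(8) + B = 15*8 + 392 = 120 + 392 = 512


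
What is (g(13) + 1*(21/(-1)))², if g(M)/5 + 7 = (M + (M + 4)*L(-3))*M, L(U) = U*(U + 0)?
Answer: 115218756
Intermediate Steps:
L(U) = U² (L(U) = U*U = U²)
g(M) = -35 + 5*M*(36 + 10*M) (g(M) = -35 + 5*((M + (M + 4)*(-3)²)*M) = -35 + 5*((M + (4 + M)*9)*M) = -35 + 5*((M + (36 + 9*M))*M) = -35 + 5*((36 + 10*M)*M) = -35 + 5*(M*(36 + 10*M)) = -35 + 5*M*(36 + 10*M))
(g(13) + 1*(21/(-1)))² = ((-35 + 50*13² + 180*13) + 1*(21/(-1)))² = ((-35 + 50*169 + 2340) + 1*(21*(-1)))² = ((-35 + 8450 + 2340) + 1*(-21))² = (10755 - 21)² = 10734² = 115218756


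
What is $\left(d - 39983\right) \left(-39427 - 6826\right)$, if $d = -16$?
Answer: $1850073747$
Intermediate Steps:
$\left(d - 39983\right) \left(-39427 - 6826\right) = \left(-16 - 39983\right) \left(-39427 - 6826\right) = \left(-39999\right) \left(-46253\right) = 1850073747$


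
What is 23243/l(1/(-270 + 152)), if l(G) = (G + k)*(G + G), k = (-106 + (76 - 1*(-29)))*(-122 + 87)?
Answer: -161817766/4129 ≈ -39191.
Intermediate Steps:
k = 35 (k = (-106 + (76 + 29))*(-35) = (-106 + 105)*(-35) = -1*(-35) = 35)
l(G) = 2*G*(35 + G) (l(G) = (G + 35)*(G + G) = (35 + G)*(2*G) = 2*G*(35 + G))
23243/l(1/(-270 + 152)) = 23243/((2*(35 + 1/(-270 + 152))/(-270 + 152))) = 23243/((2*(35 + 1/(-118))/(-118))) = 23243/((2*(-1/118)*(35 - 1/118))) = 23243/((2*(-1/118)*(4129/118))) = 23243/(-4129/6962) = 23243*(-6962/4129) = -161817766/4129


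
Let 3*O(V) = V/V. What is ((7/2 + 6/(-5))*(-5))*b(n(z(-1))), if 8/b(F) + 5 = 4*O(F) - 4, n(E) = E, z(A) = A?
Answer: 12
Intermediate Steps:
O(V) = ⅓ (O(V) = (V/V)/3 = (⅓)*1 = ⅓)
b(F) = -24/23 (b(F) = 8/(-5 + (4*(⅓) - 4)) = 8/(-5 + (4/3 - 4)) = 8/(-5 - 8/3) = 8/(-23/3) = 8*(-3/23) = -24/23)
((7/2 + 6/(-5))*(-5))*b(n(z(-1))) = ((7/2 + 6/(-5))*(-5))*(-24/23) = ((7*(½) + 6*(-⅕))*(-5))*(-24/23) = ((7/2 - 6/5)*(-5))*(-24/23) = ((23/10)*(-5))*(-24/23) = -23/2*(-24/23) = 12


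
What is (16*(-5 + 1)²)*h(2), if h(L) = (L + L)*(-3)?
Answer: -3072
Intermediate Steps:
h(L) = -6*L (h(L) = (2*L)*(-3) = -6*L)
(16*(-5 + 1)²)*h(2) = (16*(-5 + 1)²)*(-6*2) = (16*(-4)²)*(-12) = (16*16)*(-12) = 256*(-12) = -3072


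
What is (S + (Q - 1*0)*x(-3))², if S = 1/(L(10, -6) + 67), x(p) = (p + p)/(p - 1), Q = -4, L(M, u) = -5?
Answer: 137641/3844 ≈ 35.807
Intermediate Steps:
x(p) = 2*p/(-1 + p) (x(p) = (2*p)/(-1 + p) = 2*p/(-1 + p))
S = 1/62 (S = 1/(-5 + 67) = 1/62 ≈ 0.016129)
(S + (Q - 1*0)*x(-3))² = (1/62 + (-4 - 1*0)*(2*(-3)/(-1 - 3)))² = (1/62 + (-4 + 0)*(2*(-3)/(-4)))² = (1/62 - 8*(-3)*(-1)/4)² = (1/62 - 4*3/2)² = (1/62 - 6)² = (-371/62)² = 137641/3844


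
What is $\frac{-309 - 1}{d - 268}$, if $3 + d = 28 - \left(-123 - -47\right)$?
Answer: $\frac{310}{167} \approx 1.8563$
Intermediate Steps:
$d = 101$ ($d = -3 + \left(28 - \left(-123 - -47\right)\right) = -3 + \left(28 - \left(-123 + 47\right)\right) = -3 + \left(28 - -76\right) = -3 + \left(28 + 76\right) = -3 + 104 = 101$)
$\frac{-309 - 1}{d - 268} = \frac{-309 - 1}{101 - 268} = - \frac{310}{-167} = \left(-310\right) \left(- \frac{1}{167}\right) = \frac{310}{167}$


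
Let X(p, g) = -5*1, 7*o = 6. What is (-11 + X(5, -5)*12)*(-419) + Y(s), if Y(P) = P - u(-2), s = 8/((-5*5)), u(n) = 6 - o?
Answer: 5205119/175 ≈ 29744.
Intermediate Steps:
o = 6/7 (o = (1/7)*6 = 6/7 ≈ 0.85714)
X(p, g) = -5
u(n) = 36/7 (u(n) = 6 - 1*6/7 = 6 - 6/7 = 36/7)
s = -8/25 (s = 8/(-25) = 8*(-1/25) = -8/25 ≈ -0.32000)
Y(P) = -36/7 + P (Y(P) = P - 1*36/7 = P - 36/7 = -36/7 + P)
(-11 + X(5, -5)*12)*(-419) + Y(s) = (-11 - 5*12)*(-419) + (-36/7 - 8/25) = (-11 - 60)*(-419) - 956/175 = -71*(-419) - 956/175 = 29749 - 956/175 = 5205119/175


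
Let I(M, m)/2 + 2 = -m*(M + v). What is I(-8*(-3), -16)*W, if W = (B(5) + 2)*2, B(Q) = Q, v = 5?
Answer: 12936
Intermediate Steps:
I(M, m) = -4 - 2*m*(5 + M) (I(M, m) = -4 + 2*(-m*(M + 5)) = -4 + 2*(-m*(5 + M)) = -4 - 2*m*(5 + M))
W = 14 (W = (5 + 2)*2 = 7*2 = 14)
I(-8*(-3), -16)*W = (-4 - 10*(-16) - 2*(-8*(-3))*(-16))*14 = (-4 + 160 - 2*24*(-16))*14 = (-4 + 160 + 768)*14 = 924*14 = 12936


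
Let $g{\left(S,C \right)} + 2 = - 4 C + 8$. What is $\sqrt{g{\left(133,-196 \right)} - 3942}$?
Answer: $4 i \sqrt{197} \approx 56.143 i$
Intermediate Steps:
$g{\left(S,C \right)} = 6 - 4 C$ ($g{\left(S,C \right)} = -2 - \left(-8 + 4 C\right) = 6 - 4 C$)
$\sqrt{g{\left(133,-196 \right)} - 3942} = \sqrt{\left(6 - -784\right) - 3942} = \sqrt{\left(6 + 784\right) - 3942} = \sqrt{790 - 3942} = \sqrt{-3152} = 4 i \sqrt{197}$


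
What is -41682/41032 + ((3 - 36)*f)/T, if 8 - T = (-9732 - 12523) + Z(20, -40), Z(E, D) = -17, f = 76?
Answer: -64473951/57137060 ≈ -1.1284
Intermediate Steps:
T = 22280 (T = 8 - ((-9732 - 12523) - 17) = 8 - (-22255 - 17) = 8 - 1*(-22272) = 8 + 22272 = 22280)
-41682/41032 + ((3 - 36)*f)/T = -41682/41032 + ((3 - 36)*76)/22280 = -41682*1/41032 - 33*76*(1/22280) = -20841/20516 - 2508*1/22280 = -20841/20516 - 627/5570 = -64473951/57137060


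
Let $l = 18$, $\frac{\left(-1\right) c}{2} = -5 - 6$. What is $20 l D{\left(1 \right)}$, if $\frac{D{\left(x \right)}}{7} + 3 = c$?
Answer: $47880$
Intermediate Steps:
$c = 22$ ($c = - 2 \left(-5 - 6\right) = \left(-2\right) \left(-11\right) = 22$)
$D{\left(x \right)} = 133$ ($D{\left(x \right)} = -21 + 7 \cdot 22 = -21 + 154 = 133$)
$20 l D{\left(1 \right)} = 20 \cdot 18 \cdot 133 = 360 \cdot 133 = 47880$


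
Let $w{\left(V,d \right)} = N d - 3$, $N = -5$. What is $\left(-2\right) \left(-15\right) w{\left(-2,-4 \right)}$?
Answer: $510$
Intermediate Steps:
$w{\left(V,d \right)} = -3 - 5 d$ ($w{\left(V,d \right)} = - 5 d - 3 = -3 - 5 d$)
$\left(-2\right) \left(-15\right) w{\left(-2,-4 \right)} = \left(-2\right) \left(-15\right) \left(-3 - -20\right) = 30 \left(-3 + 20\right) = 30 \cdot 17 = 510$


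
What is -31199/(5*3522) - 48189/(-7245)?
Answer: 4611641/945070 ≈ 4.8797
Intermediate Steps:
-31199/(5*3522) - 48189/(-7245) = -31199/17610 - 48189*(-1/7245) = -31199*1/17610 + 16063/2415 = -31199/17610 + 16063/2415 = 4611641/945070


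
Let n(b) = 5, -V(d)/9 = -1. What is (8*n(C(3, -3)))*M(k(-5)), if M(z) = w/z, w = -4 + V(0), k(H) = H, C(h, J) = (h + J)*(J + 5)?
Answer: -40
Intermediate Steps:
C(h, J) = (5 + J)*(J + h) (C(h, J) = (J + h)*(5 + J) = (5 + J)*(J + h))
V(d) = 9 (V(d) = -9*(-1) = 9)
w = 5 (w = -4 + 9 = 5)
M(z) = 5/z
(8*n(C(3, -3)))*M(k(-5)) = (8*5)*(5/(-5)) = 40*(5*(-1/5)) = 40*(-1) = -40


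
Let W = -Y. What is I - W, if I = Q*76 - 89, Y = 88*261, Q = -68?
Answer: 17711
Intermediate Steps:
Y = 22968
I = -5257 (I = -68*76 - 89 = -5168 - 89 = -5257)
W = -22968 (W = -1*22968 = -22968)
I - W = -5257 - 1*(-22968) = -5257 + 22968 = 17711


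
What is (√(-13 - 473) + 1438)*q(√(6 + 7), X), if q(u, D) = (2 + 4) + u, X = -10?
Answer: (6 + √13)*(1438 + 9*I*√6) ≈ 13813.0 + 211.76*I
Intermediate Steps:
q(u, D) = 6 + u
(√(-13 - 473) + 1438)*q(√(6 + 7), X) = (√(-13 - 473) + 1438)*(6 + √(6 + 7)) = (√(-486) + 1438)*(6 + √13) = (9*I*√6 + 1438)*(6 + √13) = (1438 + 9*I*√6)*(6 + √13) = (6 + √13)*(1438 + 9*I*√6)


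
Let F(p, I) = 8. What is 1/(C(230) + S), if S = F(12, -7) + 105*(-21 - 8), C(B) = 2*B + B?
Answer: -1/2347 ≈ -0.00042608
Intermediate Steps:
C(B) = 3*B
S = -3037 (S = 8 + 105*(-21 - 8) = 8 + 105*(-29) = 8 - 3045 = -3037)
1/(C(230) + S) = 1/(3*230 - 3037) = 1/(690 - 3037) = 1/(-2347) = -1/2347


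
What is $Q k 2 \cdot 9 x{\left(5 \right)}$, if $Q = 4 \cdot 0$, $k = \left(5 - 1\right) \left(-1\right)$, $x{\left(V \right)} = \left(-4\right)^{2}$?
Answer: $0$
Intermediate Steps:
$x{\left(V \right)} = 16$
$k = -4$ ($k = 4 \left(-1\right) = -4$)
$Q = 0$
$Q k 2 \cdot 9 x{\left(5 \right)} = 0 \left(-4\right) 2 \cdot 9 \cdot 16 = 0 \cdot 2 \cdot 9 \cdot 16 = 0 \cdot 9 \cdot 16 = 0 \cdot 16 = 0$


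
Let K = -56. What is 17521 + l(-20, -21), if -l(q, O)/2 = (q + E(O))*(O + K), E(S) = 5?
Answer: 15211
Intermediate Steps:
l(q, O) = -2*(-56 + O)*(5 + q) (l(q, O) = -2*(q + 5)*(O - 56) = -2*(5 + q)*(-56 + O) = -2*(-56 + O)*(5 + q))
17521 + l(-20, -21) = 17521 + (560 - 10*(-21) + 112*(-20) - 2*(-21)*(-20)) = 17521 + (560 + 210 - 2240 - 840) = 17521 - 2310 = 15211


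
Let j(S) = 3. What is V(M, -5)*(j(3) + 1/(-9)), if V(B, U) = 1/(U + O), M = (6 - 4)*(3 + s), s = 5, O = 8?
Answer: 26/27 ≈ 0.96296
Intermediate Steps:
M = 16 (M = (6 - 4)*(3 + 5) = 2*8 = 16)
V(B, U) = 1/(8 + U) (V(B, U) = 1/(U + 8) = 1/(8 + U))
V(M, -5)*(j(3) + 1/(-9)) = (3 + 1/(-9))/(8 - 5) = (3 - 1/9)/3 = (1/3)*(26/9) = 26/27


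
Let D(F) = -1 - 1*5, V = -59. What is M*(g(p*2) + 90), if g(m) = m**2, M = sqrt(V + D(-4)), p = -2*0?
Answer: 90*I*sqrt(65) ≈ 725.6*I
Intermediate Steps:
p = 0
D(F) = -6 (D(F) = -1 - 5 = -6)
M = I*sqrt(65) (M = sqrt(-59 - 6) = sqrt(-65) = I*sqrt(65) ≈ 8.0623*I)
M*(g(p*2) + 90) = (I*sqrt(65))*((0*2)**2 + 90) = (I*sqrt(65))*(0**2 + 90) = (I*sqrt(65))*(0 + 90) = (I*sqrt(65))*90 = 90*I*sqrt(65)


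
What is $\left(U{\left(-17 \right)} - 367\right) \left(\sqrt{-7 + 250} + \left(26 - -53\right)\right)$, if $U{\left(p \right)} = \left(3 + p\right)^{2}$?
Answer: $-13509 - 1539 \sqrt{3} \approx -16175.0$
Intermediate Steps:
$\left(U{\left(-17 \right)} - 367\right) \left(\sqrt{-7 + 250} + \left(26 - -53\right)\right) = \left(\left(3 - 17\right)^{2} - 367\right) \left(\sqrt{-7 + 250} + \left(26 - -53\right)\right) = \left(\left(-14\right)^{2} - 367\right) \left(\sqrt{243} + \left(26 + 53\right)\right) = \left(196 - 367\right) \left(9 \sqrt{3} + 79\right) = - 171 \left(79 + 9 \sqrt{3}\right) = -13509 - 1539 \sqrt{3}$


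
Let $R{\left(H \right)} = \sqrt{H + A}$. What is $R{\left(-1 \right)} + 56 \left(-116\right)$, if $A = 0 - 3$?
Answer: $-6496 + 2 i \approx -6496.0 + 2.0 i$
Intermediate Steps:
$A = -3$
$R{\left(H \right)} = \sqrt{-3 + H}$ ($R{\left(H \right)} = \sqrt{H - 3} = \sqrt{-3 + H}$)
$R{\left(-1 \right)} + 56 \left(-116\right) = \sqrt{-3 - 1} + 56 \left(-116\right) = \sqrt{-4} - 6496 = 2 i - 6496 = -6496 + 2 i$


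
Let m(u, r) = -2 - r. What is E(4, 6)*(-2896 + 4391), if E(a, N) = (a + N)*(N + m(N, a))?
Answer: 0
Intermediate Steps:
E(a, N) = (N + a)*(-2 + N - a) (E(a, N) = (a + N)*(N + (-2 - a)) = (N + a)*(-2 + N - a))
E(4, 6)*(-2896 + 4391) = (6² - 1*4² - 2*6 - 2*4)*(-2896 + 4391) = (36 - 1*16 - 12 - 8)*1495 = (36 - 16 - 12 - 8)*1495 = 0*1495 = 0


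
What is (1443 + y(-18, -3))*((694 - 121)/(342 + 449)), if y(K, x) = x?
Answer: 825120/791 ≈ 1043.1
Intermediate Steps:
(1443 + y(-18, -3))*((694 - 121)/(342 + 449)) = (1443 - 3)*((694 - 121)/(342 + 449)) = 1440*(573/791) = 825120/791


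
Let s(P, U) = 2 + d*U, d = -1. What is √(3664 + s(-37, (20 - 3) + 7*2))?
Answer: √3635 ≈ 60.291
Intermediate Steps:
s(P, U) = 2 - U
√(3664 + s(-37, (20 - 3) + 7*2)) = √(3664 + (2 - ((20 - 3) + 7*2))) = √(3664 + (2 - (17 + 14))) = √(3664 + (2 - 1*31)) = √(3664 + (2 - 31)) = √(3664 - 29) = √3635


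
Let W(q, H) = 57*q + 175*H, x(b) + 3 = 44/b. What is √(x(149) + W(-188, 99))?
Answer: √146666362/149 ≈ 81.279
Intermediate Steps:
x(b) = -3 + 44/b
√(x(149) + W(-188, 99)) = √((-3 + 44/149) + (57*(-188) + 175*99)) = √((-3 + 44*(1/149)) + (-10716 + 17325)) = √((-3 + 44/149) + 6609) = √(-403/149 + 6609) = √(984338/149) = √146666362/149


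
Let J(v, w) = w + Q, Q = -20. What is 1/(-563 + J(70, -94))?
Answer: -1/677 ≈ -0.0014771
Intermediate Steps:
J(v, w) = -20 + w (J(v, w) = w - 20 = -20 + w)
1/(-563 + J(70, -94)) = 1/(-563 + (-20 - 94)) = 1/(-563 - 114) = 1/(-677) = -1/677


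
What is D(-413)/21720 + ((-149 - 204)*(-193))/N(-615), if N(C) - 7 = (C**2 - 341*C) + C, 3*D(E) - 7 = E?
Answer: 262551803/2391909570 ≈ 0.10977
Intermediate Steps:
D(E) = 7/3 + E/3
N(C) = 7 + C**2 - 340*C (N(C) = 7 + ((C**2 - 341*C) + C) = 7 + (C**2 - 340*C) = 7 + C**2 - 340*C)
D(-413)/21720 + ((-149 - 204)*(-193))/N(-615) = (7/3 + (1/3)*(-413))/21720 + ((-149 - 204)*(-193))/(7 + (-615)**2 - 340*(-615)) = (7/3 - 413/3)*(1/21720) + (-353*(-193))/(7 + 378225 + 209100) = -406/3*1/21720 + 68129/587332 = -203/32580 + 68129*(1/587332) = -203/32580 + 68129/587332 = 262551803/2391909570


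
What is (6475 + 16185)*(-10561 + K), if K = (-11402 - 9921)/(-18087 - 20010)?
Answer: -9116595990040/38097 ≈ -2.3930e+8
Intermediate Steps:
K = 21323/38097 (K = -21323/(-38097) = -21323*(-1/38097) = 21323/38097 ≈ 0.55970)
(6475 + 16185)*(-10561 + K) = (6475 + 16185)*(-10561 + 21323/38097) = 22660*(-402321094/38097) = -9116595990040/38097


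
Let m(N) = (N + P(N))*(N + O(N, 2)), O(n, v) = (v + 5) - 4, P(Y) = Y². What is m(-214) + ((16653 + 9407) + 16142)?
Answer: -9575600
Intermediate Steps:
O(n, v) = 1 + v (O(n, v) = (5 + v) - 4 = 1 + v)
m(N) = (3 + N)*(N + N²) (m(N) = (N + N²)*(N + (1 + 2)) = (N + N²)*(N + 3) = (N + N²)*(3 + N) = (3 + N)*(N + N²))
m(-214) + ((16653 + 9407) + 16142) = -214*(3 + (-214)² + 4*(-214)) + ((16653 + 9407) + 16142) = -214*(3 + 45796 - 856) + (26060 + 16142) = -214*44943 + 42202 = -9617802 + 42202 = -9575600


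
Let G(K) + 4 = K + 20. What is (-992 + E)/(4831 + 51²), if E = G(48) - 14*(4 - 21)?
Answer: -345/3716 ≈ -0.092842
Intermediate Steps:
G(K) = 16 + K (G(K) = -4 + (K + 20) = -4 + (20 + K) = 16 + K)
E = 302 (E = (16 + 48) - 14*(4 - 21) = 64 - 14*(-17) = 64 + 238 = 302)
(-992 + E)/(4831 + 51²) = (-992 + 302)/(4831 + 51²) = -690/(4831 + 2601) = -690/7432 = -690*1/7432 = -345/3716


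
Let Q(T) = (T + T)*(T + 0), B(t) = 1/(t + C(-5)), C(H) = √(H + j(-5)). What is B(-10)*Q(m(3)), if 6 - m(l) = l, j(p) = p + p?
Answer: -36/23 - 18*I*√15/115 ≈ -1.5652 - 0.60621*I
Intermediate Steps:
j(p) = 2*p
C(H) = √(-10 + H) (C(H) = √(H + 2*(-5)) = √(H - 10) = √(-10 + H))
m(l) = 6 - l
B(t) = 1/(t + I*√15) (B(t) = 1/(t + √(-10 - 5)) = 1/(t + √(-15)) = 1/(t + I*√15))
Q(T) = 2*T² (Q(T) = (2*T)*T = 2*T²)
B(-10)*Q(m(3)) = (2*(6 - 1*3)²)/(-10 + I*√15) = (2*(6 - 3)²)/(-10 + I*√15) = (2*3²)/(-10 + I*√15) = (2*9)/(-10 + I*√15) = 18/(-10 + I*√15)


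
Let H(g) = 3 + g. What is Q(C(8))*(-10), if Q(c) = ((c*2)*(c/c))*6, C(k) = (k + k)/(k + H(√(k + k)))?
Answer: -128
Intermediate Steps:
C(k) = 2*k/(3 + k + √2*√k) (C(k) = (k + k)/(k + (3 + √(k + k))) = (2*k)/(k + (3 + √(2*k))) = (2*k)/(k + (3 + √2*√k)) = (2*k)/(3 + k + √2*√k) = 2*k/(3 + k + √2*√k))
Q(c) = 12*c (Q(c) = ((2*c)*1)*6 = (2*c)*6 = 12*c)
Q(C(8))*(-10) = (12*(2*8/(3 + 8 + √2*√8)))*(-10) = (12*(2*8/(3 + 8 + √2*(2*√2))))*(-10) = (12*(2*8/(3 + 8 + 4)))*(-10) = (12*(2*8/15))*(-10) = (12*(2*8*(1/15)))*(-10) = (12*(16/15))*(-10) = (64/5)*(-10) = -128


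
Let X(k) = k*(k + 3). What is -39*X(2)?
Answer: -390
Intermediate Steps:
X(k) = k*(3 + k)
-39*X(2) = -78*(3 + 2) = -78*5 = -39*10 = -390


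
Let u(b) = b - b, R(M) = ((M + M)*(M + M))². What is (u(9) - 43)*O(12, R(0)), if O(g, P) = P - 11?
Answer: 473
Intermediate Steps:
R(M) = 16*M⁴ (R(M) = ((2*M)*(2*M))² = (4*M²)² = 16*M⁴)
O(g, P) = -11 + P
u(b) = 0
(u(9) - 43)*O(12, R(0)) = (0 - 43)*(-11 + 16*0⁴) = -43*(-11 + 16*0) = -43*(-11 + 0) = -43*(-11) = 473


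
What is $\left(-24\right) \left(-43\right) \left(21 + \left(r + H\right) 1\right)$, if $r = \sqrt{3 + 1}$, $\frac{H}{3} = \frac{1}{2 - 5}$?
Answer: $22704$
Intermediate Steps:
$H = -1$ ($H = \frac{3}{2 - 5} = \frac{3}{-3} = 3 \left(- \frac{1}{3}\right) = -1$)
$r = 2$ ($r = \sqrt{4} = 2$)
$\left(-24\right) \left(-43\right) \left(21 + \left(r + H\right) 1\right) = \left(-24\right) \left(-43\right) \left(21 + \left(2 - 1\right) 1\right) = 1032 \left(21 + 1 \cdot 1\right) = 1032 \left(21 + 1\right) = 1032 \cdot 22 = 22704$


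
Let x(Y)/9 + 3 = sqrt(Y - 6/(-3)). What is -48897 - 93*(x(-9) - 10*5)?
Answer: -41736 - 837*I*sqrt(7) ≈ -41736.0 - 2214.5*I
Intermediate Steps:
x(Y) = -27 + 9*sqrt(2 + Y) (x(Y) = -27 + 9*sqrt(Y - 6/(-3)) = -27 + 9*sqrt(Y - 6*(-1/3)) = -27 + 9*sqrt(Y + 2) = -27 + 9*sqrt(2 + Y))
-48897 - 93*(x(-9) - 10*5) = -48897 - 93*((-27 + 9*sqrt(2 - 9)) - 10*5) = -48897 - 93*((-27 + 9*sqrt(-7)) - 50) = -48897 - 93*((-27 + 9*(I*sqrt(7))) - 50) = -48897 - 93*((-27 + 9*I*sqrt(7)) - 50) = -48897 - 93*(-77 + 9*I*sqrt(7)) = -48897 + (7161 - 837*I*sqrt(7)) = -41736 - 837*I*sqrt(7)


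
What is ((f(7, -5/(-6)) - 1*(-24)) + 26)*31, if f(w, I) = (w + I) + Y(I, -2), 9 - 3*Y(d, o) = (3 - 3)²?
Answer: 11315/6 ≈ 1885.8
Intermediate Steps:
Y(d, o) = 3 (Y(d, o) = 3 - (3 - 3)²/3 = 3 - ⅓*0² = 3 - ⅓*0 = 3 + 0 = 3)
f(w, I) = 3 + I + w (f(w, I) = (w + I) + 3 = (I + w) + 3 = 3 + I + w)
((f(7, -5/(-6)) - 1*(-24)) + 26)*31 = (((3 - 5/(-6) + 7) - 1*(-24)) + 26)*31 = (((3 - 5*(-⅙) + 7) + 24) + 26)*31 = (((3 + ⅚ + 7) + 24) + 26)*31 = ((65/6 + 24) + 26)*31 = (209/6 + 26)*31 = (365/6)*31 = 11315/6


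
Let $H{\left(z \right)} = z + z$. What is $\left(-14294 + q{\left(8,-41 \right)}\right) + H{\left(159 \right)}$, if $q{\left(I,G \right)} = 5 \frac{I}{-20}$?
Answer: $-13978$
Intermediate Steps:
$H{\left(z \right)} = 2 z$
$q{\left(I,G \right)} = - \frac{I}{4}$ ($q{\left(I,G \right)} = 5 I \left(- \frac{1}{20}\right) = 5 \left(- \frac{I}{20}\right) = - \frac{I}{4}$)
$\left(-14294 + q{\left(8,-41 \right)}\right) + H{\left(159 \right)} = \left(-14294 - 2\right) + 2 \cdot 159 = \left(-14294 - 2\right) + 318 = -14296 + 318 = -13978$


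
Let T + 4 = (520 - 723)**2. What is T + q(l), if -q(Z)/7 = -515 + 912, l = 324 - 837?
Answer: 38426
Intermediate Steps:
T = 41205 (T = -4 + (520 - 723)**2 = -4 + (-203)**2 = -4 + 41209 = 41205)
l = -513
q(Z) = -2779 (q(Z) = -7*(-515 + 912) = -7*397 = -2779)
T + q(l) = 41205 - 2779 = 38426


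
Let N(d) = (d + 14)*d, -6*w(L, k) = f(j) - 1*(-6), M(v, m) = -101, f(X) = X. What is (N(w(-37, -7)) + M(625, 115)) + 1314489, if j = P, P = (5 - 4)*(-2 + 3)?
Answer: 47317429/36 ≈ 1.3144e+6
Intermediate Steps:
P = 1 (P = 1*1 = 1)
j = 1
w(L, k) = -7/6 (w(L, k) = -(1 - 1*(-6))/6 = -(1 + 6)/6 = -⅙*7 = -7/6)
N(d) = d*(14 + d) (N(d) = (14 + d)*d = d*(14 + d))
(N(w(-37, -7)) + M(625, 115)) + 1314489 = (-7*(14 - 7/6)/6 - 101) + 1314489 = (-7/6*77/6 - 101) + 1314489 = (-539/36 - 101) + 1314489 = -4175/36 + 1314489 = 47317429/36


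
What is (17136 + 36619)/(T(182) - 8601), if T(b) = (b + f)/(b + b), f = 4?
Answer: -9783410/1565289 ≈ -6.2502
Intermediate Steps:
T(b) = (4 + b)/(2*b) (T(b) = (b + 4)/(b + b) = (4 + b)/((2*b)) = (4 + b)*(1/(2*b)) = (4 + b)/(2*b))
(17136 + 36619)/(T(182) - 8601) = (17136 + 36619)/((½)*(4 + 182)/182 - 8601) = 53755/((½)*(1/182)*186 - 8601) = 53755/(93/182 - 8601) = 53755/(-1565289/182) = 53755*(-182/1565289) = -9783410/1565289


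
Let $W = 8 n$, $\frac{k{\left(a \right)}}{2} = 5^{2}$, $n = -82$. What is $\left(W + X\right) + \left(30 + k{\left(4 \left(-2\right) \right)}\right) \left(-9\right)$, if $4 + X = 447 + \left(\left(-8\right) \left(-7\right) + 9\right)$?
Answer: $-868$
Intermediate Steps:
$k{\left(a \right)} = 50$ ($k{\left(a \right)} = 2 \cdot 5^{2} = 2 \cdot 25 = 50$)
$W = -656$ ($W = 8 \left(-82\right) = -656$)
$X = 508$ ($X = -4 + \left(447 + \left(\left(-8\right) \left(-7\right) + 9\right)\right) = -4 + \left(447 + \left(56 + 9\right)\right) = -4 + \left(447 + 65\right) = -4 + 512 = 508$)
$\left(W + X\right) + \left(30 + k{\left(4 \left(-2\right) \right)}\right) \left(-9\right) = \left(-656 + 508\right) + \left(30 + 50\right) \left(-9\right) = -148 + 80 \left(-9\right) = -148 - 720 = -868$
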